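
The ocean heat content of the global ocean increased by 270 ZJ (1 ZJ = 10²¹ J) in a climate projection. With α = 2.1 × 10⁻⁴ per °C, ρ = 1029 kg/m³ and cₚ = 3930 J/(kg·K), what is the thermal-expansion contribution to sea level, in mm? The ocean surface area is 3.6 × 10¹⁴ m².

38.9 mm

Per unit area: Q = 270×10²¹ / (3.6×10¹⁴) = 7.5×10⁸ J/m²
Δh = αQ/(ρcₚ) = 2.1×10⁻⁴ × 7.5×10⁸ / (1029 × 3930) ≈ 0.038947 m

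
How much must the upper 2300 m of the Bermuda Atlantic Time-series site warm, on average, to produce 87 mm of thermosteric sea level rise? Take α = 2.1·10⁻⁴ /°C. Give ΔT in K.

ΔT = Δh/(αH) = 0.087 / (2.1×10⁻⁴ × 2300) ≈ 0.1801 K

about 0.180 K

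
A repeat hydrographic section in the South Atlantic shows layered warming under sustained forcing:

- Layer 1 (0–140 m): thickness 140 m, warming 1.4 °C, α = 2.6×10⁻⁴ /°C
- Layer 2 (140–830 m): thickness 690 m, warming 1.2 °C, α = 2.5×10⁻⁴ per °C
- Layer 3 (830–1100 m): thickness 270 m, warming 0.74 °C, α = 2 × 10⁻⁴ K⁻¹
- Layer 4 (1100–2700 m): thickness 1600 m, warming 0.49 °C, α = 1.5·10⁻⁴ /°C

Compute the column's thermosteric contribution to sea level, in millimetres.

about 420 mm

0–140 m: 1.4 × 2.6×10⁻⁴ × 140 = 0.05096 m
140–830 m: 690 × 2.5×10⁻⁴ × 1.2 = 0.20700 m
Layer 3: 0.74 × 270 × 2×10⁻⁴ = 0.03996 m
Layer 4: 1.5×10⁻⁴ × 1600 × 0.49 = 0.11760 m
Δh = 0.05096 + 0.20700 + 0.03996 + 0.11760 = 0.41552 m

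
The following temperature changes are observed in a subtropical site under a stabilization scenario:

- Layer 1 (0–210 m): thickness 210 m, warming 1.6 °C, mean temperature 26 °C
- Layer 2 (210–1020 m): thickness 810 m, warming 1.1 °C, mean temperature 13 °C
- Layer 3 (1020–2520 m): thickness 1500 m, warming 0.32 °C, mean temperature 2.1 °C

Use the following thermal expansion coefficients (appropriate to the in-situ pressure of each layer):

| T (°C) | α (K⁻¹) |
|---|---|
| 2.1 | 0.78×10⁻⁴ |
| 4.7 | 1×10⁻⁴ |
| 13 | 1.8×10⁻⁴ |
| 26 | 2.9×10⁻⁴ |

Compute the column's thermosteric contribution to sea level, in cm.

Layer 1 at 26 °C → α = 2.9×10⁻⁴ K⁻¹
Layer 2 at 13 °C → α = 1.8×10⁻⁴ K⁻¹
Layer 3 at 2.1 °C → α = 0.78×10⁻⁴ K⁻¹
2.9×10⁻⁴ × 1.6 × 210 = 0.09744 m
1.1 × 1.8×10⁻⁴ × 810 = 0.16038 m
0.78×10⁻⁴ × 0.32 × 1500 = 0.03744 m
Δh = 0.09744 + 0.16038 + 0.03744 = 0.29526 m

about 30 cm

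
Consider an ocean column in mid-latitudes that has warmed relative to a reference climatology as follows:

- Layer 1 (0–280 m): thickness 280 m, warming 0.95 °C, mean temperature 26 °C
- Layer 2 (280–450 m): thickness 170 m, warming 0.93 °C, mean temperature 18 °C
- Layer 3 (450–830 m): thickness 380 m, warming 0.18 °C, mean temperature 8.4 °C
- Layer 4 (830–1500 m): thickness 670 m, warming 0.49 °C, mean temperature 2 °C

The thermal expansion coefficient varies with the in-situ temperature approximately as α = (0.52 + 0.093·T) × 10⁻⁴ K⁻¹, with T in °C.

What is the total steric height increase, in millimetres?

Layer 1: α = (0.52 + 0.093×26)×10⁻⁴ = 2.938×10⁻⁴ K⁻¹
Layer 2: α = (0.52 + 0.093×18)×10⁻⁴ = 2.194×10⁻⁴ K⁻¹
Layer 3: α = (0.52 + 0.093×8.4)×10⁻⁴ = 1.3012×10⁻⁴ K⁻¹
Layer 4: α = (0.52 + 0.093×2)×10⁻⁴ = 0.706×10⁻⁴ K⁻¹
0–280 m: 2.938×10⁻⁴ × 0.95 × 280 = 0.0781508 m
Layer 2: 170 × 0.93 × 2.194×10⁻⁴ = 0.03468714 m
450–830 m: 1.3012×10⁻⁴ × 380 × 0.18 = 0.008900208 m
830–1500 m: 0.706×10⁻⁴ × 670 × 0.49 = 0.02317798 m
Δh = 0.0781508 + 0.03468714 + 0.008900208 + 0.02317798 = 0.144916128 m ≈ 140 mm

about 140 mm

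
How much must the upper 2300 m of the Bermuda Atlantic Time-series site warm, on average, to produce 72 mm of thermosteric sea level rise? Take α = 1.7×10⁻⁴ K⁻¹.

ΔT = Δh/(αH) = 0.072 / (1.7×10⁻⁴ × 2300) ≈ 0.1841 K

about 0.184 K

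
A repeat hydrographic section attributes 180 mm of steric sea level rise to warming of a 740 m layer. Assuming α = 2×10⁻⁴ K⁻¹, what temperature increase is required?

ΔT = Δh/(αH) = 0.18 / (2×10⁻⁴ × 740) ≈ 1.216 °C

ΔT ≈ 1.22 °C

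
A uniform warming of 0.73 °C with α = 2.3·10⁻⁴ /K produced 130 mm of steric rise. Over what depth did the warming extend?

H = Δh/(αΔT) = 0.13 / (2.3×10⁻⁴ × 0.73) ≈ 774.3 m

about 774 m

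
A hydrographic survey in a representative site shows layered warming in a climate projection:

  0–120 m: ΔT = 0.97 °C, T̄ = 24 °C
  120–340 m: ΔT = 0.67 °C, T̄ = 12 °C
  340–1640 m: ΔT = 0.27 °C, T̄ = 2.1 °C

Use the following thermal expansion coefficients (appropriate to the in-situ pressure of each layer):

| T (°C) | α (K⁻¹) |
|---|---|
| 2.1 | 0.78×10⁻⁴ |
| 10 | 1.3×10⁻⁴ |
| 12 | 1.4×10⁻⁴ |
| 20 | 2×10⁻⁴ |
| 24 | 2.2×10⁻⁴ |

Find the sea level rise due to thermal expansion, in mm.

74 mm of thermosteric rise

Layer 1 at 24 °C → α = 2.2×10⁻⁴ K⁻¹
Layer 2 at 12 °C → α = 1.4×10⁻⁴ K⁻¹
Layer 3 at 2.1 °C → α = 0.78×10⁻⁴ K⁻¹
Layer 1: 120 × 2.2×10⁻⁴ × 0.97 = 0.025608 m
120–340 m: 220 × 1.4×10⁻⁴ × 0.67 = 0.020636 m
0.78×10⁻⁴ × 1300 × 0.27 = 0.027378 m
Δh = 0.025608 + 0.020636 + 0.027378 = 0.073622 m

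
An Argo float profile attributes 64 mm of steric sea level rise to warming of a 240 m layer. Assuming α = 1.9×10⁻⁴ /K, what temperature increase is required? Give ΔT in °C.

about 1.4 °C

ΔT = Δh/(αH) = 0.064 / (1.9×10⁻⁴ × 240) ≈ 1.404 °C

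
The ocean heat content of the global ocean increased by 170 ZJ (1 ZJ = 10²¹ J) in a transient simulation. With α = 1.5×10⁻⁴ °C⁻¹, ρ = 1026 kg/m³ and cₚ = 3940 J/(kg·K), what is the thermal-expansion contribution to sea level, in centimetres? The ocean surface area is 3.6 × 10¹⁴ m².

1.75 cm

Per unit area: Q = 170×10²¹ / (3.6×10¹⁴) ≈ 4.722×10⁸ J/m²
Δh = αQ/(ρcₚ) = 1.5×10⁻⁴ × 4.722×10⁸ / (1026 × 3940) ≈ 0.017522 m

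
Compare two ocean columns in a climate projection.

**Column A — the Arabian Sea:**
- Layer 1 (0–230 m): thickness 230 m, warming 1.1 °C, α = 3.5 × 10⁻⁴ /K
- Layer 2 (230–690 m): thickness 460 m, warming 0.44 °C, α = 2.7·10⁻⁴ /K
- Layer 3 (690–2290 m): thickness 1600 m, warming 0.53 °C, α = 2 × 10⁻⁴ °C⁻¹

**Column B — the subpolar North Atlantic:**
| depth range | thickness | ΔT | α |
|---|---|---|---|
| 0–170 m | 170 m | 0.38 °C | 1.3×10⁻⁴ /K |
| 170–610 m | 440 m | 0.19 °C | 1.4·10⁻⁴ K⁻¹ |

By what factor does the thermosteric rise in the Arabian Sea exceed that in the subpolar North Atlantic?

≈ 15.6×

A 0–230 m: 1.1 × 230 × 3.5×10⁻⁴ = 0.08855 m
A Layer 2: 2.7×10⁻⁴ × 460 × 0.44 = 0.054648 m
A 690–2290 m: 1600 × 0.53 × 2×10⁻⁴ = 0.16960 m
A total: 0.312798 m
B Layer 1: 0.38 × 1.3×10⁻⁴ × 170 = 0.008398 m
B Layer 2: 1.4×10⁻⁴ × 440 × 0.19 = 0.011704 m
B total: 0.020102 m
Ratio: 0.312798 / 0.020102 ≈ 15.56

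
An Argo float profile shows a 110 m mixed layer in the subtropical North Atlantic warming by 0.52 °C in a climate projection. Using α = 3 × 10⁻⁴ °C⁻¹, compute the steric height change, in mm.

Δh = αΔT·H = 3×10⁻⁴ × 0.52 × 110 = 0.01716 m

about 17 mm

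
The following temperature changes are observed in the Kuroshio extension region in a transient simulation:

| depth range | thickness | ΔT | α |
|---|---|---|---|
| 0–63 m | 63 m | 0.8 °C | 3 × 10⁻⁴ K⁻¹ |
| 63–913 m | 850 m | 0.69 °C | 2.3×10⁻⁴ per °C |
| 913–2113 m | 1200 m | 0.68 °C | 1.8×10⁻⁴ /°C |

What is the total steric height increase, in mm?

Layer 1: 0.8 × 63 × 3×10⁻⁴ = 0.01512 m
63–913 m: 850 × 2.3×10⁻⁴ × 0.69 = 0.134895 m
Layer 3: 0.68 × 1.8×10⁻⁴ × 1200 = 0.14688 m
Δh = 0.01512 + 0.134895 + 0.14688 = 0.296895 m

about 297 mm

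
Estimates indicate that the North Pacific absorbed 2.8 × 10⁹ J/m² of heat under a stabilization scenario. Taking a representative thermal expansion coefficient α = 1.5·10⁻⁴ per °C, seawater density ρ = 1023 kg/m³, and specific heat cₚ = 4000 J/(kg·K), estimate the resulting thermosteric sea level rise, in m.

Δh = αQ/(ρcₚ) = 1.5×10⁻⁴ × 2.8×10⁹ / (1023 × 4000) ≈ 0.10264 m

0.103 m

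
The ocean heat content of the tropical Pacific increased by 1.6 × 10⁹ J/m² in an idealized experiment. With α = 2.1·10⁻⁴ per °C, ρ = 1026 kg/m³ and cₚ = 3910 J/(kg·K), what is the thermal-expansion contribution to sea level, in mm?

Δh = αQ/(ρcₚ) = 2.1×10⁻⁴ × 1.6×10⁹ / (1026 × 3910) ≈ 0.083756 m

about 83.8 mm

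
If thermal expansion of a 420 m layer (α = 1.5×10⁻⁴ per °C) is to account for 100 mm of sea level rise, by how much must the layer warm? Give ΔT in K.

ΔT = Δh/(αH) = 0.1 / (1.5×10⁻⁴ × 420) ≈ 1.587 K

1.6 K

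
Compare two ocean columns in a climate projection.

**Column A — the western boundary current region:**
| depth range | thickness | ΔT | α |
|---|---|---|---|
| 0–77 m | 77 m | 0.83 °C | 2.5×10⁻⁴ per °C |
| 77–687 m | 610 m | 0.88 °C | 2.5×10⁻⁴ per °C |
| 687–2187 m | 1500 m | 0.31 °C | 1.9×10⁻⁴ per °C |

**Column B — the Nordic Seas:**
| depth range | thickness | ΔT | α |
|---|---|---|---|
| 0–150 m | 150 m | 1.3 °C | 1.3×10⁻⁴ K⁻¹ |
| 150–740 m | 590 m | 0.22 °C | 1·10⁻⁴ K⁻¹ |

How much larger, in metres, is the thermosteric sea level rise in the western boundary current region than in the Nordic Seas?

Δh_A − Δh_B ≈ 0.200 m

A Layer 1: 2.5×10⁻⁴ × 77 × 0.83 = 0.0159775 m
A 77–687 m: 0.88 × 610 × 2.5×10⁻⁴ = 0.13420 m
A Layer 3: 1.9×10⁻⁴ × 0.31 × 1500 = 0.08835 m
A total: 0.2385275 m
B Layer 1: 1.3×10⁻⁴ × 1.3 × 150 = 0.02535 m
B 1×10⁻⁴ × 0.22 × 590 = 0.01298 m
B total: 0.03833 m
Difference: 0.2385275 − 0.03833 = 0.2001975 m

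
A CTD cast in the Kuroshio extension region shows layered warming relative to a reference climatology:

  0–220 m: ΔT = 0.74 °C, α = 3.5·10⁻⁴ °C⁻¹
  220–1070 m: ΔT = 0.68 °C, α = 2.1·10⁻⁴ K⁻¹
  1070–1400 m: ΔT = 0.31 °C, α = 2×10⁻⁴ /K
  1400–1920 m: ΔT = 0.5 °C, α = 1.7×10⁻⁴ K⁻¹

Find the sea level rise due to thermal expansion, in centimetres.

0–220 m: 0.74 × 220 × 3.5×10⁻⁴ = 0.05698 m
0.68 × 2.1×10⁻⁴ × 850 = 0.12138 m
1070–1400 m: 0.31 × 2×10⁻⁴ × 330 = 0.02046 m
Layer 4: 1.7×10⁻⁴ × 0.5 × 520 = 0.04420 m
Δh = 0.05698 + 0.12138 + 0.02046 + 0.04420 = 0.24302 m

Δh ≈ 24 cm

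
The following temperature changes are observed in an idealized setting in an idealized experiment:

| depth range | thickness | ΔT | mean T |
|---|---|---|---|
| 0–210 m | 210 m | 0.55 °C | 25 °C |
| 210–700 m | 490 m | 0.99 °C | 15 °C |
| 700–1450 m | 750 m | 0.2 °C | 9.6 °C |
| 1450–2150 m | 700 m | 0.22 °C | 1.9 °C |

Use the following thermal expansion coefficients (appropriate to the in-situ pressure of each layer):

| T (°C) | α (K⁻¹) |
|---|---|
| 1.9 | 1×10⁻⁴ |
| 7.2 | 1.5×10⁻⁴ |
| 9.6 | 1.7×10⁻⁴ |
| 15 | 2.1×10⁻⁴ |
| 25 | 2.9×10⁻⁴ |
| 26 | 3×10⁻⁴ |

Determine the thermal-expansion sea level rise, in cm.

17.6 cm

Layer 1 at 25 °C → α = 2.9×10⁻⁴ K⁻¹
Layer 2 at 15 °C → α = 2.1×10⁻⁴ K⁻¹
Layer 3 at 9.6 °C → α = 1.7×10⁻⁴ K⁻¹
Layer 4 at 1.9 °C → α = 1×10⁻⁴ K⁻¹
Layer 1: 2.9×10⁻⁴ × 210 × 0.55 = 0.033495 m
Layer 2: 0.99 × 490 × 2.1×10⁻⁴ = 0.101871 m
750 × 0.2 × 1.7×10⁻⁴ = 0.02550 m
1450–2150 m: 1×10⁻⁴ × 0.22 × 700 = 0.01540 m
Δh = 0.033495 + 0.101871 + 0.02550 + 0.01540 = 0.176266 m ≈ 17.6 cm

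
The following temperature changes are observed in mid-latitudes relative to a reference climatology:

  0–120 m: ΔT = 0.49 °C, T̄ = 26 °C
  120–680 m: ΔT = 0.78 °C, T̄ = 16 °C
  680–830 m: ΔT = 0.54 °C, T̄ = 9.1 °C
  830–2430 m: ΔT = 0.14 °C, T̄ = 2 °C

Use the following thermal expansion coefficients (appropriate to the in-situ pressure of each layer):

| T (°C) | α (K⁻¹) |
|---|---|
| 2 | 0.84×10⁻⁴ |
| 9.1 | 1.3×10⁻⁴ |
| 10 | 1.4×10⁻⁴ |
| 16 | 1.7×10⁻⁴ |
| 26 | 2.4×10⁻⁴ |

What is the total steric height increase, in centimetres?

Layer 1 at 26 °C → α = 2.4×10⁻⁴ K⁻¹
Layer 2 at 16 °C → α = 1.7×10⁻⁴ K⁻¹
Layer 3 at 9.1 °C → α = 1.3×10⁻⁴ K⁻¹
Layer 4 at 2 °C → α = 0.84×10⁻⁴ K⁻¹
120 × 0.49 × 2.4×10⁻⁴ = 0.014112 m
120–680 m: 1.7×10⁻⁴ × 560 × 0.78 = 0.074256 m
1.3×10⁻⁴ × 150 × 0.54 = 0.01053 m
830–2430 m: 0.14 × 0.84×10⁻⁴ × 1600 = 0.018816 m
Δh = 0.014112 + 0.074256 + 0.01053 + 0.018816 = 0.117714 m

about 11.8 cm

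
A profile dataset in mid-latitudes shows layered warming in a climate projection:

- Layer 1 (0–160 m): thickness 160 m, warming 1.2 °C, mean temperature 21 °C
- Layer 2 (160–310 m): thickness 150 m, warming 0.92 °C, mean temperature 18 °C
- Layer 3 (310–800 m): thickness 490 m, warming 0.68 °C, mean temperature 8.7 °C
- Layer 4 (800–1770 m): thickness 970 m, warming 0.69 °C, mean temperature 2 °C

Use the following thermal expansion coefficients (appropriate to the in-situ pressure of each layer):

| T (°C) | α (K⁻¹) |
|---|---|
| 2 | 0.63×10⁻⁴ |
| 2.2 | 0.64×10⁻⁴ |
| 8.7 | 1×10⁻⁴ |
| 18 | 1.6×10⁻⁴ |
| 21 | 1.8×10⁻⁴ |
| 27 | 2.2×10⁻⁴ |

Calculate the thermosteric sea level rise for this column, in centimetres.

about 13.2 cm

Layer 1 at 21 °C → α = 1.8×10⁻⁴ K⁻¹
Layer 2 at 18 °C → α = 1.6×10⁻⁴ K⁻¹
Layer 3 at 8.7 °C → α = 1×10⁻⁴ K⁻¹
Layer 4 at 2 °C → α = 0.63×10⁻⁴ K⁻¹
1.2 × 160 × 1.8×10⁻⁴ = 0.03456 m
0.92 × 1.6×10⁻⁴ × 150 = 0.02208 m
310–800 m: 0.68 × 490 × 1×10⁻⁴ = 0.03332 m
Layer 4: 970 × 0.63×10⁻⁴ × 0.69 = 0.0421659 m
Δh = 0.03456 + 0.02208 + 0.03332 + 0.0421659 = 0.1321259 m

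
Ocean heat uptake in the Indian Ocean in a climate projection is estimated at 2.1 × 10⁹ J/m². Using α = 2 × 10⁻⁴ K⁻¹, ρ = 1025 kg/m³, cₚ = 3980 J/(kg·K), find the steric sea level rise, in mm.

103 mm

Δh = αQ/(ρcₚ) = 2×10⁻⁴ × 2.1×10⁹ / (1025 × 3980) ≈ 0.10295 m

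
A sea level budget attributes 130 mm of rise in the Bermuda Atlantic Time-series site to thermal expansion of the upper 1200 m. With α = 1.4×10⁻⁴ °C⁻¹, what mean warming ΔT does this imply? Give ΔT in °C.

ΔT = Δh/(αH) = 0.13 / (1.4×10⁻⁴ × 1200) ≈ 0.7738 °C

about 0.774 °C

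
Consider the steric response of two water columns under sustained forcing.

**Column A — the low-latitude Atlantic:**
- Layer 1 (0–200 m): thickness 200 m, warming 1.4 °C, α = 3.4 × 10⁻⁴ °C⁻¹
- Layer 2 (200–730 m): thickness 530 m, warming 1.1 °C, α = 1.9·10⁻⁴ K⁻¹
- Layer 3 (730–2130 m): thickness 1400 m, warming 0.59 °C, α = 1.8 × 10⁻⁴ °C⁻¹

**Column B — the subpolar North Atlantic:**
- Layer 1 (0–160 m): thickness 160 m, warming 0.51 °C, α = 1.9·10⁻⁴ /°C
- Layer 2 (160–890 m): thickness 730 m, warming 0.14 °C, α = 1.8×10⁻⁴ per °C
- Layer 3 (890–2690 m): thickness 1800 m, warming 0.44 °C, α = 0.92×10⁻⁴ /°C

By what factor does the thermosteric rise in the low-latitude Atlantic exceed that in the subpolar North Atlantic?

A Layer 1: 3.4×10⁻⁴ × 200 × 1.4 = 0.09520 m
A 1.9×10⁻⁴ × 1.1 × 530 = 0.11077 m
A 0.59 × 1400 × 1.8×10⁻⁴ = 0.14868 m
A total: 0.35465 m
B 0–160 m: 1.9×10⁻⁴ × 0.51 × 160 = 0.015504 m
B 160–890 m: 730 × 1.8×10⁻⁴ × 0.14 = 0.018396 m
B Layer 3: 0.44 × 1800 × 0.92×10⁻⁴ = 0.072864 m
B total: 0.106764 m
Ratio: 0.35465 / 0.106764 ≈ 3.322

3.32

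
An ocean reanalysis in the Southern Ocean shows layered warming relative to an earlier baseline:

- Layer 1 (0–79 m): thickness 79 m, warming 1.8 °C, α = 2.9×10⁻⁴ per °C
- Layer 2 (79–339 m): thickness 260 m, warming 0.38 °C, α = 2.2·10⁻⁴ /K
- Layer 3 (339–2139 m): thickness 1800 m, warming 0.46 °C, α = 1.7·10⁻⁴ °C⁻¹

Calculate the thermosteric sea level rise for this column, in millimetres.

Δh ≈ 204 mm

0–79 m: 2.9×10⁻⁴ × 1.8 × 79 = 0.041238 m
2.2×10⁻⁴ × 0.38 × 260 = 0.021736 m
339–2139 m: 1800 × 0.46 × 1.7×10⁻⁴ = 0.14076 m
Δh = 0.041238 + 0.021736 + 0.14076 = 0.203734 m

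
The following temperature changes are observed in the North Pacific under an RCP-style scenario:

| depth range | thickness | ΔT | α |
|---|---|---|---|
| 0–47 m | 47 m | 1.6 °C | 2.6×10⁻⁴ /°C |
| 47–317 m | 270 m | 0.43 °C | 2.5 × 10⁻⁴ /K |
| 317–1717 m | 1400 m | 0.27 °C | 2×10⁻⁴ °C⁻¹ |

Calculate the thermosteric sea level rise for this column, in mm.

Layer 1: 47 × 1.6 × 2.6×10⁻⁴ = 0.019552 m
Layer 2: 270 × 0.43 × 2.5×10⁻⁴ = 0.029025 m
0.27 × 1400 × 2×10⁻⁴ = 0.07560 m
Δh = 0.019552 + 0.029025 + 0.07560 = 0.124177 m

124 mm of thermosteric rise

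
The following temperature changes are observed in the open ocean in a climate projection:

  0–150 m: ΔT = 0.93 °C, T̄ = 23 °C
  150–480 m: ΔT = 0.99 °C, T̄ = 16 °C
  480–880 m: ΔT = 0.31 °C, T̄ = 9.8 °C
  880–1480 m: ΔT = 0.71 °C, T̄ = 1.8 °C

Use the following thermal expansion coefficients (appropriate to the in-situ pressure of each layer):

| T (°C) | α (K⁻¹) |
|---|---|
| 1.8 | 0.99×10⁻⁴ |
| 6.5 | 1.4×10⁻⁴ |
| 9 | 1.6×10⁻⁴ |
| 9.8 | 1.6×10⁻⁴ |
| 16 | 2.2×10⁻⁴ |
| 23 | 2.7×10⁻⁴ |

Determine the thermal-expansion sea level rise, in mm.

Layer 1 at 23 °C → α = 2.7×10⁻⁴ K⁻¹
Layer 2 at 16 °C → α = 2.2×10⁻⁴ K⁻¹
Layer 3 at 9.8 °C → α = 1.6×10⁻⁴ K⁻¹
Layer 4 at 1.8 °C → α = 0.99×10⁻⁴ K⁻¹
2.7×10⁻⁴ × 0.93 × 150 = 0.037665 m
0.99 × 330 × 2.2×10⁻⁴ = 0.071874 m
Layer 3: 1.6×10⁻⁴ × 400 × 0.31 = 0.01984 m
Layer 4: 0.99×10⁻⁴ × 600 × 0.71 = 0.042174 m
Δh = 0.037665 + 0.071874 + 0.01984 + 0.042174 = 0.171553 m ≈ 172 mm

about 172 mm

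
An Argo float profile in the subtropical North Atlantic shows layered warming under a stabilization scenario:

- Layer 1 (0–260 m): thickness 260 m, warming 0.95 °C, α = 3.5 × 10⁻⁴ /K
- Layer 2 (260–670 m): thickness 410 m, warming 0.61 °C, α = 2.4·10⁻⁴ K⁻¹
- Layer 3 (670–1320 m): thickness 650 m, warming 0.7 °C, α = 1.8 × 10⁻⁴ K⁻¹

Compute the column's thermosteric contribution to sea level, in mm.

Layer 1: 3.5×10⁻⁴ × 0.95 × 260 = 0.08645 m
260–670 m: 0.61 × 410 × 2.4×10⁻⁴ = 0.060024 m
0.7 × 1.8×10⁻⁴ × 650 = 0.08190 m
Δh = 0.08645 + 0.060024 + 0.08190 = 0.228374 m ≈ 230 mm

230 mm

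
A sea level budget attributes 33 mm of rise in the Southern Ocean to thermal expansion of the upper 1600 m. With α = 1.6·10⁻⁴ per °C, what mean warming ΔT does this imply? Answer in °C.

ΔT = Δh/(αH) = 0.033 / (1.6×10⁻⁴ × 1600) ≈ 0.1289 °C

ΔT ≈ 0.129 °C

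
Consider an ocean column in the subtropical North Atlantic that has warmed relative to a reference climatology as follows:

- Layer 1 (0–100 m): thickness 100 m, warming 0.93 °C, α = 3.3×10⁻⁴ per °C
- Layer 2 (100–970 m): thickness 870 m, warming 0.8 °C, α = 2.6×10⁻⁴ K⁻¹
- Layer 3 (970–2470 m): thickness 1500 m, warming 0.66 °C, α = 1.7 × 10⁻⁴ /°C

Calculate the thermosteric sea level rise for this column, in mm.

Layer 1: 0.93 × 3.3×10⁻⁴ × 100 = 0.03069 m
100–970 m: 2.6×10⁻⁴ × 870 × 0.8 = 0.18096 m
Layer 3: 1.7×10⁻⁴ × 0.66 × 1500 = 0.16830 m
Δh = 0.03069 + 0.18096 + 0.16830 = 0.37995 m

380 mm of thermosteric rise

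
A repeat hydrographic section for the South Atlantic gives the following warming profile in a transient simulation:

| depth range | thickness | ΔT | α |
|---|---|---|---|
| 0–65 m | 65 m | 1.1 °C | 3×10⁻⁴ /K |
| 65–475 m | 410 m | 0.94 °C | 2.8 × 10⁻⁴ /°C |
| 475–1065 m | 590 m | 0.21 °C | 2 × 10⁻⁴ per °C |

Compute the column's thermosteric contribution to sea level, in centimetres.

0–65 m: 65 × 3×10⁻⁴ × 1.1 = 0.02145 m
2.8×10⁻⁴ × 410 × 0.94 = 0.107912 m
Layer 3: 2×10⁻⁴ × 590 × 0.21 = 0.02478 m
Δh = 0.02145 + 0.107912 + 0.02478 = 0.154142 m

about 15.4 cm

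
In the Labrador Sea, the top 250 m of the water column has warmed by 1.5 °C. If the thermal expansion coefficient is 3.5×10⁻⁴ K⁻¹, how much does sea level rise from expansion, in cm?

Δh = 13.1 cm

Δh = αΔT·H = 3.5×10⁻⁴ × 1.5 × 250 = 0.13125 m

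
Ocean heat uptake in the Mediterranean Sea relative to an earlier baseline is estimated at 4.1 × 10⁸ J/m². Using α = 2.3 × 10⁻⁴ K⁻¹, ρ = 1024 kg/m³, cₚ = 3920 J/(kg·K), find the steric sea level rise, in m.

about 0.0235 m

Δh = αQ/(ρcₚ) = 2.3×10⁻⁴ × 4.1×10⁸ / (1024 × 3920) ≈ 0.023492 m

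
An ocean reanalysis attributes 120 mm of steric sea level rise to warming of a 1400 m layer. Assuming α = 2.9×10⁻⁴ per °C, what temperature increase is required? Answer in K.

ΔT = Δh/(αH) = 0.12 / (2.9×10⁻⁴ × 1400) ≈ 0.2956 K

ΔT ≈ 0.296 K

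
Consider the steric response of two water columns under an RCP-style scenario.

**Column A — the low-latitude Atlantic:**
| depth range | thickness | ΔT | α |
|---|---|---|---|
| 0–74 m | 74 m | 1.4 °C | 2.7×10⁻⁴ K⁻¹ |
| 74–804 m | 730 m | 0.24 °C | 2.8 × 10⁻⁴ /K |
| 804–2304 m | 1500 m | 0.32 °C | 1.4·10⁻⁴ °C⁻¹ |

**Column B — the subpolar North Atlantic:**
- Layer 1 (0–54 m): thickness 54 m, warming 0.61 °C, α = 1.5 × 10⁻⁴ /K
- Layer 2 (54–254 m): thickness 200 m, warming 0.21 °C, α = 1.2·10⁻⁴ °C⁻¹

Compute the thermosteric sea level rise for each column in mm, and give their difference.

Δh_A ≈ 140 mm, Δh_B ≈ 10 mm; difference ≈ 130 mm

A 0–74 m: 74 × 2.7×10⁻⁴ × 1.4 = 0.027972 m
A 74–804 m: 0.24 × 2.8×10⁻⁴ × 730 = 0.049056 m
A Layer 3: 1500 × 0.32 × 1.4×10⁻⁴ = 0.06720 m
A total: 0.144228 m
B 1.5×10⁻⁴ × 0.61 × 54 = 0.004941 m
B 200 × 1.2×10⁻⁴ × 0.21 = 0.00504 m
B total: 0.009981 m
Difference: 0.144228 − 0.009981 = 0.134247 m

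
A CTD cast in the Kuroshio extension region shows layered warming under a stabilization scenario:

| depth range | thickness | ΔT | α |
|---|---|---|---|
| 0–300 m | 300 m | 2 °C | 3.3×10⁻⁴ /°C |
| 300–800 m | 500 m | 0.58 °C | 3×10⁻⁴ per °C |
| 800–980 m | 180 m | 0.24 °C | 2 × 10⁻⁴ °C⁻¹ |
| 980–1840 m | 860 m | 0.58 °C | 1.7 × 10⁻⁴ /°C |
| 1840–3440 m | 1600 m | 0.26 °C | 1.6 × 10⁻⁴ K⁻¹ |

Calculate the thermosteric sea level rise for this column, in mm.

2 × 3.3×10⁻⁴ × 300 = 0.19800 m
3×10⁻⁴ × 500 × 0.58 = 0.08700 m
Layer 3: 180 × 0.24 × 2×10⁻⁴ = 0.00864 m
Layer 4: 860 × 1.7×10⁻⁴ × 0.58 = 0.084796 m
1840–3440 m: 1.6×10⁻⁴ × 0.26 × 1600 = 0.06656 m
Δh = 0.19800 + 0.08700 + 0.00864 + 0.084796 + 0.06656 = 0.444996 m

Δh ≈ 445 mm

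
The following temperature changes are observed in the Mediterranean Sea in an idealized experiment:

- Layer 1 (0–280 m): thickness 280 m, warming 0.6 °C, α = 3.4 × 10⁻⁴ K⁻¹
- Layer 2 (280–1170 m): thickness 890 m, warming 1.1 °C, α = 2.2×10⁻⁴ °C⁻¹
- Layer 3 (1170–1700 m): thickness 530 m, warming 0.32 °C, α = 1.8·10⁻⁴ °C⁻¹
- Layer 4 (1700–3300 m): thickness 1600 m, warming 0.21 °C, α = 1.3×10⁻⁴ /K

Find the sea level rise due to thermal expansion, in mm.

Δh = 350 mm

Layer 1: 0.6 × 3.4×10⁻⁴ × 280 = 0.05712 m
Layer 2: 890 × 2.2×10⁻⁴ × 1.1 = 0.21538 m
530 × 1.8×10⁻⁴ × 0.32 = 0.030528 m
0.21 × 1.3×10⁻⁴ × 1600 = 0.04368 m
Δh = 0.05712 + 0.21538 + 0.030528 + 0.04368 = 0.346708 m ≈ 350 mm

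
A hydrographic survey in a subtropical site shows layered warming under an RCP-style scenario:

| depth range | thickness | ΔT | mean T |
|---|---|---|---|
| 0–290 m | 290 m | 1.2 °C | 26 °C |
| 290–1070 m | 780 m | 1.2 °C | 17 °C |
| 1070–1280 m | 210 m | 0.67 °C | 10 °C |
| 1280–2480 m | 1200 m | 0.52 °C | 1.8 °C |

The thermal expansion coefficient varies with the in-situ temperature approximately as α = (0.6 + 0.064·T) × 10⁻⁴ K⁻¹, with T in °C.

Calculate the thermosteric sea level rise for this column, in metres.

Layer 1: α = (0.6 + 0.064×26)×10⁻⁴ = 2.264×10⁻⁴ K⁻¹
Layer 2: α = (0.6 + 0.064×17)×10⁻⁴ = 1.688×10⁻⁴ K⁻¹
Layer 3: α = (0.6 + 0.064×10)×10⁻⁴ = 1.24×10⁻⁴ K⁻¹
Layer 4: α = (0.6 + 0.064×1.8)×10⁻⁴ = 0.7152×10⁻⁴ K⁻¹
Layer 1: 1.2 × 2.264×10⁻⁴ × 290 = 0.0787872 m
780 × 1.688×10⁻⁴ × 1.2 = 0.1579968 m
Layer 3: 0.67 × 210 × 1.24×10⁻⁴ = 0.0174468 m
1200 × 0.52 × 0.7152×10⁻⁴ = 0.04462848 m
Δh = 0.0787872 + 0.1579968 + 0.0174468 + 0.04462848 = 0.29885928 m

0.30 m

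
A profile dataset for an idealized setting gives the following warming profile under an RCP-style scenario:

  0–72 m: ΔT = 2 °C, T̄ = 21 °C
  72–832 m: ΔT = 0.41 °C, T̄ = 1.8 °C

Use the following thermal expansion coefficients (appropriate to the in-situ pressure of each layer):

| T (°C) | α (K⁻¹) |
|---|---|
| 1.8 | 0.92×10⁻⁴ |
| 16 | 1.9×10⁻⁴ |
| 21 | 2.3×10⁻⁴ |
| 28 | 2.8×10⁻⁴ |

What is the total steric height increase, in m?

about 0.0618 m

Layer 1 at 21 °C → α = 2.3×10⁻⁴ K⁻¹
Layer 2 at 1.8 °C → α = 0.92×10⁻⁴ K⁻¹
0–72 m: 72 × 2.3×10⁻⁴ × 2 = 0.03312 m
Layer 2: 760 × 0.92×10⁻⁴ × 0.41 = 0.0286672 m
Δh = 0.03312 + 0.0286672 = 0.0617872 m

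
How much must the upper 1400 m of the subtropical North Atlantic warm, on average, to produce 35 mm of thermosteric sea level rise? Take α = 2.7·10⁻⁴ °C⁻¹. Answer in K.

0.093 K

ΔT = Δh/(αH) = 0.035 / (2.7×10⁻⁴ × 1400) ≈ 0.09259 K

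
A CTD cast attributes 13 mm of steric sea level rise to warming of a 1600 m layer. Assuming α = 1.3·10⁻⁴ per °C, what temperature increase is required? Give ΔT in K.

ΔT = Δh/(αH) = 0.013 / (1.3×10⁻⁴ × 1600) = 0.06250 K

0.063 K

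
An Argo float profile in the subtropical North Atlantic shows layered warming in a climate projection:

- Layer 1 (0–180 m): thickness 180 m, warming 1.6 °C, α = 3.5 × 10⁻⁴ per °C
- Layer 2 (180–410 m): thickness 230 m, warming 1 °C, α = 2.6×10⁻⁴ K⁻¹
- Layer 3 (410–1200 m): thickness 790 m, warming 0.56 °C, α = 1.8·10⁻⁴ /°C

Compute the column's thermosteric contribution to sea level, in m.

about 0.24 m

180 × 1.6 × 3.5×10⁻⁴ = 0.10080 m
2.6×10⁻⁴ × 230 × 1 = 0.05980 m
0.56 × 790 × 1.8×10⁻⁴ = 0.079632 m
Δh = 0.10080 + 0.05980 + 0.079632 = 0.240232 m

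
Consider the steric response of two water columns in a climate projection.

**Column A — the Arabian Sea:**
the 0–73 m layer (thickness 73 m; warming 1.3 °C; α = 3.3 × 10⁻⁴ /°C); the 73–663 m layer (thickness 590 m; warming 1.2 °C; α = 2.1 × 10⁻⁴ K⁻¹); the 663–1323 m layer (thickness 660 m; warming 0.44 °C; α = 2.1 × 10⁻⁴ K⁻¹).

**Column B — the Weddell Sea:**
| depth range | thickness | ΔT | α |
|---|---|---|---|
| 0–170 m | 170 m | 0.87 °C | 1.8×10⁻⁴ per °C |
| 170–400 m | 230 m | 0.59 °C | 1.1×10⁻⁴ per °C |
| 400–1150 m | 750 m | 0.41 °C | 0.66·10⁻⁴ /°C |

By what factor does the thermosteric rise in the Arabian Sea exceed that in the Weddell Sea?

A Layer 1: 73 × 3.3×10⁻⁴ × 1.3 = 0.031317 m
A Layer 2: 590 × 1.2 × 2.1×10⁻⁴ = 0.14868 m
A 663–1323 m: 2.1×10⁻⁴ × 0.44 × 660 = 0.060984 m
A total: 0.240981 m
B Layer 1: 0.87 × 1.8×10⁻⁴ × 170 = 0.026622 m
B Layer 2: 1.1×10⁻⁴ × 230 × 0.59 = 0.014927 m
B Layer 3: 0.66×10⁻⁴ × 0.41 × 750 = 0.020295 m
B total: 0.061844 m
Ratio: 0.240981 / 0.061844 ≈ 3.897

3.9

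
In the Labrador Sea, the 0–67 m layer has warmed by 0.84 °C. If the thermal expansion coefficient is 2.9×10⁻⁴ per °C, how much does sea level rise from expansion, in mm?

Δh = αΔT·H = 2.9×10⁻⁴ × 0.84 × 67 = 0.0163212 m

Δh = 16.3 mm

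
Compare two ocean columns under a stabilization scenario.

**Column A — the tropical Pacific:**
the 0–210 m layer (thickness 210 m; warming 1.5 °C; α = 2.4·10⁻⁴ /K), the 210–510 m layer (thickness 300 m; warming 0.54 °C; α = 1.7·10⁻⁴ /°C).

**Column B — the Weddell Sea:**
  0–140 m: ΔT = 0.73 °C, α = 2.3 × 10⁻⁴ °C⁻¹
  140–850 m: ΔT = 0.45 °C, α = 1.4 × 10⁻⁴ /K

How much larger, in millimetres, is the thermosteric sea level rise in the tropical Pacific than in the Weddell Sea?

A 0–210 m: 1.5 × 210 × 2.4×10⁻⁴ = 0.07560 m
A 0.54 × 300 × 1.7×10⁻⁴ = 0.02754 m
A total: 0.10314 m
B 140 × 0.73 × 2.3×10⁻⁴ = 0.023506 m
B 140–850 m: 1.4×10⁻⁴ × 0.45 × 710 = 0.04473 m
B total: 0.068236 m
Difference: 0.10314 − 0.068236 = 0.034904 m

34.9 mm larger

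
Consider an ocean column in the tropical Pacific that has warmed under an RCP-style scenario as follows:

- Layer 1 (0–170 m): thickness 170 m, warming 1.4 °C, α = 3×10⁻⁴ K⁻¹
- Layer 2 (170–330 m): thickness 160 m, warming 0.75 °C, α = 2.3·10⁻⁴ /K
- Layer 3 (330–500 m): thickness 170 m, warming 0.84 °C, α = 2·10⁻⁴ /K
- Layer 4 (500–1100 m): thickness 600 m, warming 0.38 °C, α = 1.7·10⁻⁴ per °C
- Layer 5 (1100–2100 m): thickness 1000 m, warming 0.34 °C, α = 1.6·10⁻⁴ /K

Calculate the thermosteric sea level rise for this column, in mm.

Layer 1: 1.4 × 3×10⁻⁴ × 170 = 0.07140 m
Layer 2: 160 × 2.3×10⁻⁴ × 0.75 = 0.02760 m
Layer 3: 170 × 2×10⁻⁴ × 0.84 = 0.02856 m
0.38 × 600 × 1.7×10⁻⁴ = 0.03876 m
1100–2100 m: 1000 × 1.6×10⁻⁴ × 0.34 = 0.05440 m
Δh = 0.07140 + 0.02760 + 0.02856 + 0.03876 + 0.05440 = 0.22072 m ≈ 221 mm

Δh ≈ 221 mm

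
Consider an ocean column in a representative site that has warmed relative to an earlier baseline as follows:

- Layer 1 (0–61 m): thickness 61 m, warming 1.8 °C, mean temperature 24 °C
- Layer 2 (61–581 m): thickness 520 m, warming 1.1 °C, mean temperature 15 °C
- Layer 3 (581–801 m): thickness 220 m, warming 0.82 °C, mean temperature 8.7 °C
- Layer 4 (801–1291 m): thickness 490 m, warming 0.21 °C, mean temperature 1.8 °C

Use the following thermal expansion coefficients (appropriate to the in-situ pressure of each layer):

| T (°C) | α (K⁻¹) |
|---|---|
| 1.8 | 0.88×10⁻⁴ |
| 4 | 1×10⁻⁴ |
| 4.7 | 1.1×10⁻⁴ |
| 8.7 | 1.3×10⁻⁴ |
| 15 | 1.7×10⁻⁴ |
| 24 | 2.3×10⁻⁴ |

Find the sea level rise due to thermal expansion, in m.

Layer 1 at 24 °C → α = 2.3×10⁻⁴ K⁻¹
Layer 2 at 15 °C → α = 1.7×10⁻⁴ K⁻¹
Layer 3 at 8.7 °C → α = 1.3×10⁻⁴ K⁻¹
Layer 4 at 1.8 °C → α = 0.88×10⁻⁴ K⁻¹
0–61 m: 2.3×10⁻⁴ × 61 × 1.8 = 0.025254 m
1.7×10⁻⁴ × 520 × 1.1 = 0.09724 m
581–801 m: 220 × 1.3×10⁻⁴ × 0.82 = 0.023452 m
Layer 4: 0.21 × 490 × 0.88×10⁻⁴ = 0.0090552 m
Δh = 0.025254 + 0.09724 + 0.023452 + 0.0090552 = 0.1550012 m ≈ 0.155 m

Δh ≈ 0.155 m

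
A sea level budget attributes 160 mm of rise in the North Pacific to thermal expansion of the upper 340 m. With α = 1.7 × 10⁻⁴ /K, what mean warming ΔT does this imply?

ΔT = Δh/(αH) = 0.16 / (1.7×10⁻⁴ × 340) ≈ 2.768 K

ΔT ≈ 2.77 K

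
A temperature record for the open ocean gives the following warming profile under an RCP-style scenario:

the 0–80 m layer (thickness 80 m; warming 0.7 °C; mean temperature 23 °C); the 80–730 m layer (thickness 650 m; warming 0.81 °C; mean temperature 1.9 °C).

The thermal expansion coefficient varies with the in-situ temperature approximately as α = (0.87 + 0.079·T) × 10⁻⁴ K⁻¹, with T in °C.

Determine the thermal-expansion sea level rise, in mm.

Δh ≈ 68.8 mm

Layer 1: α = (0.87 + 0.079×23)×10⁻⁴ = 2.687×10⁻⁴ K⁻¹
Layer 2: α = (0.87 + 0.079×1.9)×10⁻⁴ = 1.0201×10⁻⁴ K⁻¹
Layer 1: 80 × 2.687×10⁻⁴ × 0.7 = 0.0150472 m
Layer 2: 1.0201×10⁻⁴ × 650 × 0.81 = 0.053708265 m
Δh = 0.0150472 + 0.053708265 = 0.068755465 m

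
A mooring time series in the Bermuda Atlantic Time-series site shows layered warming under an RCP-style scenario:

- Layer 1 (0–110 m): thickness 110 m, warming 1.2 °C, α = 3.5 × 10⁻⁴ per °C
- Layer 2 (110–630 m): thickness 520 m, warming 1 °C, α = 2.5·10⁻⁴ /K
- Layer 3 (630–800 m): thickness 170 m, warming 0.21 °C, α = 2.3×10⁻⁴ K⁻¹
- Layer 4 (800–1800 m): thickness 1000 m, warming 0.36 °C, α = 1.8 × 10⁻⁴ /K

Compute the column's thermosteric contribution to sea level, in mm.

Δh ≈ 250 mm

Layer 1: 3.5×10⁻⁴ × 110 × 1.2 = 0.04620 m
Layer 2: 520 × 1 × 2.5×10⁻⁴ = 0.13000 m
0.21 × 2.3×10⁻⁴ × 170 = 0.008211 m
800–1800 m: 0.36 × 1000 × 1.8×10⁻⁴ = 0.06480 m
Δh = 0.04620 + 0.13000 + 0.008211 + 0.06480 = 0.249211 m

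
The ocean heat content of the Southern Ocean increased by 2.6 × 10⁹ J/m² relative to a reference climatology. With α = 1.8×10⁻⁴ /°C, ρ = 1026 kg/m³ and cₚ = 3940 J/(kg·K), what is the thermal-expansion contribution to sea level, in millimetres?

116 mm

Δh = αQ/(ρcₚ) = 1.8×10⁻⁴ × 2.6×10⁹ / (1026 × 3940) ≈ 0.11577 m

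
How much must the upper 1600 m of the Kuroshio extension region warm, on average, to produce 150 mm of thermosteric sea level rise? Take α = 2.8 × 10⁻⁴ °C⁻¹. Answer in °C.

0.335 °C

ΔT = Δh/(αH) = 0.15 / (2.8×10⁻⁴ × 1600) ≈ 0.3348 °C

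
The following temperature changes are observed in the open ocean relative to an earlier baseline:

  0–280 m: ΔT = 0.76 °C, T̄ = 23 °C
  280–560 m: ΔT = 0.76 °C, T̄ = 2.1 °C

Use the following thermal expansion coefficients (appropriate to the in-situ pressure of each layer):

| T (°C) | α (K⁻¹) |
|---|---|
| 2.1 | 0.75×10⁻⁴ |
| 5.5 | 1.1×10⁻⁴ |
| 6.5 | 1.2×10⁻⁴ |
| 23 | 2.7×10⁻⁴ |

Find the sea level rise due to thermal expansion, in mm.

Layer 1 at 23 °C → α = 2.7×10⁻⁴ K⁻¹
Layer 2 at 2.1 °C → α = 0.75×10⁻⁴ K⁻¹
Layer 1: 280 × 0.76 × 2.7×10⁻⁴ = 0.057456 m
280–560 m: 0.76 × 280 × 0.75×10⁻⁴ = 0.01596 m
Δh = 0.057456 + 0.01596 = 0.073416 m ≈ 73 mm

73 mm of thermosteric rise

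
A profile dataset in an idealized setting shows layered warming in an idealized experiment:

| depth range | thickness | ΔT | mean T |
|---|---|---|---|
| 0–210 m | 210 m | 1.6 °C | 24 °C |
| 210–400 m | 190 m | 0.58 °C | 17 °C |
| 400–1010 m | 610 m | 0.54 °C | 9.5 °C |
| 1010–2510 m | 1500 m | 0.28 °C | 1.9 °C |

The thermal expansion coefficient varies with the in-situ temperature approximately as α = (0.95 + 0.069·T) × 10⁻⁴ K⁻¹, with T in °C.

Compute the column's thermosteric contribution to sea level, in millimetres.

Δh ≈ 210 mm

Layer 1: α = (0.95 + 0.069×24)×10⁻⁴ = 2.606×10⁻⁴ K⁻¹
Layer 2: α = (0.95 + 0.069×17)×10⁻⁴ = 2.123×10⁻⁴ K⁻¹
Layer 3: α = (0.95 + 0.069×9.5)×10⁻⁴ = 1.6055×10⁻⁴ K⁻¹
Layer 4: α = (0.95 + 0.069×1.9)×10⁻⁴ = 1.0811×10⁻⁴ K⁻¹
2.606×10⁻⁴ × 1.6 × 210 = 0.0875616 m
0.58 × 2.123×10⁻⁴ × 190 = 0.02339546 m
0.54 × 610 × 1.6055×10⁻⁴ = 0.05288517 m
1.0811×10⁻⁴ × 1500 × 0.28 = 0.0454062 m
Δh = 0.0875616 + 0.02339546 + 0.05288517 + 0.0454062 = 0.20924843 m ≈ 210 mm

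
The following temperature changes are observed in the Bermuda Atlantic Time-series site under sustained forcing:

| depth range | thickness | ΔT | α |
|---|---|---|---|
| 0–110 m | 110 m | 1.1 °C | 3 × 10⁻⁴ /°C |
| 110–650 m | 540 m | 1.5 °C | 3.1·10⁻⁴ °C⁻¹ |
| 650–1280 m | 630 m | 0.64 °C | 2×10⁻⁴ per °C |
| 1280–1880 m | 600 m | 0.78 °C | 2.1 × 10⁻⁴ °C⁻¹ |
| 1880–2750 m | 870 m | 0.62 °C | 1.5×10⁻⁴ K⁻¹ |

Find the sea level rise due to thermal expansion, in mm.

547 mm

Layer 1: 1.1 × 110 × 3×10⁻⁴ = 0.03630 m
3.1×10⁻⁴ × 1.5 × 540 = 0.25110 m
Layer 3: 0.64 × 2×10⁻⁴ × 630 = 0.08064 m
0.78 × 2.1×10⁻⁴ × 600 = 0.09828 m
Layer 5: 1.5×10⁻⁴ × 870 × 0.62 = 0.08091 m
Δh = 0.03630 + 0.25110 + 0.08064 + 0.09828 + 0.08091 = 0.54723 m ≈ 547 mm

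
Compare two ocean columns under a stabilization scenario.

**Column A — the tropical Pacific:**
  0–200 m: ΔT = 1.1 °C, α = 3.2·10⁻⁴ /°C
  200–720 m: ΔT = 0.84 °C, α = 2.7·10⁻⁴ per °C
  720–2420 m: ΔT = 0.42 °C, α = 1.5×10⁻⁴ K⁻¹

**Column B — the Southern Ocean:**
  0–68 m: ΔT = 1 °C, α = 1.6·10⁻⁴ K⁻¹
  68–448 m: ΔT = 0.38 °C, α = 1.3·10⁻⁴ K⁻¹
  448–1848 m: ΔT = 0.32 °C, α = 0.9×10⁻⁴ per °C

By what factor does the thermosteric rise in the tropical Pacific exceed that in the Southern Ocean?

≈ 4.22×

A 1.1 × 200 × 3.2×10⁻⁴ = 0.07040 m
A Layer 2: 520 × 0.84 × 2.7×10⁻⁴ = 0.117936 m
A 0.42 × 1.5×10⁻⁴ × 1700 = 0.10710 m
A total: 0.295436 m
B 0–68 m: 1.6×10⁻⁴ × 68 × 1 = 0.01088 m
B 68–448 m: 380 × 0.38 × 1.3×10⁻⁴ = 0.018772 m
B 0.9×10⁻⁴ × 1400 × 0.32 = 0.04032 m
B total: 0.069972 m
Ratio: 0.295436 / 0.069972 ≈ 4.222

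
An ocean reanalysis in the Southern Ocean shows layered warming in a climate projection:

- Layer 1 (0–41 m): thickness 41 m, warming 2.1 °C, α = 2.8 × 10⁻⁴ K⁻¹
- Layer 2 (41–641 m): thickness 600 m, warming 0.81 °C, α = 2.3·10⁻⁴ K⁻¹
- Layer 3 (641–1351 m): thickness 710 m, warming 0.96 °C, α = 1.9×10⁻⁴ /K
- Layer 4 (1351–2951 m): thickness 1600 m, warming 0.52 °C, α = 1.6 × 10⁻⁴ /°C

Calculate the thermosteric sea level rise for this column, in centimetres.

41 × 2.8×10⁻⁴ × 2.1 = 0.024108 m
Layer 2: 600 × 2.3×10⁻⁴ × 0.81 = 0.11178 m
710 × 0.96 × 1.9×10⁻⁴ = 0.129504 m
1351–2951 m: 1600 × 0.52 × 1.6×10⁻⁴ = 0.13312 m
Δh = 0.024108 + 0.11178 + 0.129504 + 0.13312 = 0.398512 m ≈ 39.9 cm

about 39.9 cm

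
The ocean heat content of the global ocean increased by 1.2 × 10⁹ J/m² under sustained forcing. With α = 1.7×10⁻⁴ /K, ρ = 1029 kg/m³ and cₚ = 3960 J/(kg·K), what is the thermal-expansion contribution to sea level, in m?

Δh = αQ/(ρcₚ) = 1.7×10⁻⁴ × 1.2×10⁹ / (1029 × 3960) ≈ 0.050063 m

Δh = 0.0501 m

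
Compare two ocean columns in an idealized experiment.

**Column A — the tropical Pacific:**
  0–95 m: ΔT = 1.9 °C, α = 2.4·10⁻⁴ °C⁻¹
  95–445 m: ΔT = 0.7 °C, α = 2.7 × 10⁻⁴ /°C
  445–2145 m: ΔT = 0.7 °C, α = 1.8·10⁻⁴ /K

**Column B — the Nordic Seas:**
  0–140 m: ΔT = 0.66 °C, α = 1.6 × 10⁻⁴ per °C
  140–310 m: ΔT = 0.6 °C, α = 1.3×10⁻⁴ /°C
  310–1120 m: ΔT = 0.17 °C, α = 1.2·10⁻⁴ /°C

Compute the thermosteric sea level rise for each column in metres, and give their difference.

A: 0.324 m; B: 0.0446 m; difference 0.279 m

A 0–95 m: 2.4×10⁻⁴ × 95 × 1.9 = 0.04332 m
A Layer 2: 350 × 0.7 × 2.7×10⁻⁴ = 0.06615 m
A Layer 3: 1700 × 1.8×10⁻⁴ × 0.7 = 0.21420 m
A total: 0.32367 m
B Layer 1: 140 × 1.6×10⁻⁴ × 0.66 = 0.014784 m
B 140–310 m: 170 × 1.3×10⁻⁴ × 0.6 = 0.01326 m
B Layer 3: 0.17 × 1.2×10⁻⁴ × 810 = 0.016524 m
B total: 0.044568 m
Difference: 0.32367 − 0.044568 = 0.279102 m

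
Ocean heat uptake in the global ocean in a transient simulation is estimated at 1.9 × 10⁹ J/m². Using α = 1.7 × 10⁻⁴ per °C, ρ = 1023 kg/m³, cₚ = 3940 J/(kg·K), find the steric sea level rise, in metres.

0.080 m of thermosteric rise

Δh = αQ/(ρcₚ) = 1.7×10⁻⁴ × 1.9×10⁹ / (1023 × 3940) ≈ 0.080137 m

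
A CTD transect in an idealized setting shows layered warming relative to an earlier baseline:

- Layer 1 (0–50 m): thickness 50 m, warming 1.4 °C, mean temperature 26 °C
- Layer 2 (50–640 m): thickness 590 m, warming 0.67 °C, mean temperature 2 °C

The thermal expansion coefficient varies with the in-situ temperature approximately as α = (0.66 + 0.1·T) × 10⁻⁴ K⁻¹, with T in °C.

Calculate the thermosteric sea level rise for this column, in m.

0.057 m

Layer 1: α = (0.66 + 0.1×26)×10⁻⁴ = 3.26×10⁻⁴ K⁻¹
Layer 2: α = (0.66 + 0.1×2)×10⁻⁴ = 0.86×10⁻⁴ K⁻¹
Layer 1: 3.26×10⁻⁴ × 50 × 1.4 = 0.02282 m
0.86×10⁻⁴ × 590 × 0.67 = 0.0339958 m
Δh = 0.02282 + 0.0339958 = 0.0568158 m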